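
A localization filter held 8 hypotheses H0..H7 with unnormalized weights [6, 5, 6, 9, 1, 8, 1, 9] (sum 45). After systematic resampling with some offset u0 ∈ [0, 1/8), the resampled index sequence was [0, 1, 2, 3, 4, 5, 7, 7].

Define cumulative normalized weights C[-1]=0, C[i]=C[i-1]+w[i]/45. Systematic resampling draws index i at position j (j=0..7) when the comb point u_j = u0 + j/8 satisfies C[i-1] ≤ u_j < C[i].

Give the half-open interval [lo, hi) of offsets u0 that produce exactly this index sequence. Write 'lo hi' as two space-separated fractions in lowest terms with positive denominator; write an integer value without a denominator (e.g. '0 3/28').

C = [2/15, 11/45, 17/45, 26/45, 3/5, 7/9, 4/5, 1]
j=0 picked index 0: u0 ∈ [0, 2/15)
j=1 picked index 1: u0 ∈ [1/120, 43/360)
j=2 picked index 2: u0 ∈ [-1/180, 23/180)
j=3 picked index 3: u0 ∈ [1/360, 73/360)
j=4 picked index 4: u0 ∈ [7/90, 1/10)
j=5 picked index 5: u0 ∈ [-1/40, 11/72)
j=6 picked index 7: u0 ∈ [1/20, 1/4)
j=7 picked index 7: u0 ∈ [-3/40, 1/8)
intersection: [7/90, 1/10)

7/90 1/10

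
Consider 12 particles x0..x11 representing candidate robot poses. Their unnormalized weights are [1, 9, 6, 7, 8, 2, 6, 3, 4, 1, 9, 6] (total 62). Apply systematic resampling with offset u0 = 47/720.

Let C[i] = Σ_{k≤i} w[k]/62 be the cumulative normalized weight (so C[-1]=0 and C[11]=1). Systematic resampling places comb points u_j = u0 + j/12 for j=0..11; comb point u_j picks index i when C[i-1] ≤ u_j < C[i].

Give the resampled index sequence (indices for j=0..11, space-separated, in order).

1 1 2 3 4 4 6 7 8 10 10 11

C = [1/62, 5/31, 8/31, 23/62, 1/2, 33/62, 39/62, 21/31, 23/31, 47/62, 28/31, 1]
j=0: u_0=47/720 ∈ [1/62, 5/31) → index 1
j=1: u_1=107/720 ∈ [1/62, 5/31) → index 1
j=2: u_2=167/720 ∈ [5/31, 8/31) → index 2
j=3: u_3=227/720 ∈ [8/31, 23/62) → index 3
j=4: u_4=287/720 ∈ [23/62, 1/2) → index 4
j=5: u_5=347/720 ∈ [23/62, 1/2) → index 4
j=6: u_6=407/720 ∈ [33/62, 39/62) → index 6
j=7: u_7=467/720 ∈ [39/62, 21/31) → index 7
j=8: u_8=527/720 ∈ [21/31, 23/31) → index 8
j=9: u_9=587/720 ∈ [47/62, 28/31) → index 10
j=10: u_10=647/720 ∈ [47/62, 28/31) → index 10
j=11: u_11=707/720 ∈ [28/31, 1) → index 11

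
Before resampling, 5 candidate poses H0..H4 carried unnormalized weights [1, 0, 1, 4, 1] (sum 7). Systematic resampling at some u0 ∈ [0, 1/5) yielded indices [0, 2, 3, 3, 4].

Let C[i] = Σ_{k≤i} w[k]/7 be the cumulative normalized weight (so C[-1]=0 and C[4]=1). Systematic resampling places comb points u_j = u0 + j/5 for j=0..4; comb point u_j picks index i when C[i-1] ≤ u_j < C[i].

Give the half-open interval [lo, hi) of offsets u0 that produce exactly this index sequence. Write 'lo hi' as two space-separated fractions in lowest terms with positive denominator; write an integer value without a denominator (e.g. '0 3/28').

2/35 3/35

C = [1/7, 1/7, 2/7, 6/7, 1]
j=0 picked index 0: u0 ∈ [0, 1/7)
j=1 picked index 2: u0 ∈ [-2/35, 3/35)
j=2 picked index 3: u0 ∈ [-4/35, 16/35)
j=3 picked index 3: u0 ∈ [-11/35, 9/35)
j=4 picked index 4: u0 ∈ [2/35, 1/5)
intersection: [2/35, 3/35)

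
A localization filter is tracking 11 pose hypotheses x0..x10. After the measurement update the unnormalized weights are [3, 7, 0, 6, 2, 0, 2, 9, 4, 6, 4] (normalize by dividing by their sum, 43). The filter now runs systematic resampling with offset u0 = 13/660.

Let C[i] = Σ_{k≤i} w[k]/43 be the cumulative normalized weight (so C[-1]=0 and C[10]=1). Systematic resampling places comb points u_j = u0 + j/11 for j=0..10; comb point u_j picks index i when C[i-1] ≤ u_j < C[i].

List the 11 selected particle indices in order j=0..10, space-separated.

C = [3/43, 10/43, 10/43, 16/43, 18/43, 18/43, 20/43, 29/43, 33/43, 39/43, 1]
j=0: u_0=13/660 ∈ [0, 3/43) → index 0
j=1: u_1=73/660 ∈ [3/43, 10/43) → index 1
j=2: u_2=133/660 ∈ [3/43, 10/43) → index 1
j=3: u_3=193/660 ∈ [10/43, 16/43) → index 3
j=4: u_4=23/60 ∈ [16/43, 18/43) → index 4
j=5: u_5=313/660 ∈ [20/43, 29/43) → index 7
j=6: u_6=373/660 ∈ [20/43, 29/43) → index 7
j=7: u_7=433/660 ∈ [20/43, 29/43) → index 7
j=8: u_8=493/660 ∈ [29/43, 33/43) → index 8
j=9: u_9=553/660 ∈ [33/43, 39/43) → index 9
j=10: u_10=613/660 ∈ [39/43, 1) → index 10

0 1 1 3 4 7 7 7 8 9 10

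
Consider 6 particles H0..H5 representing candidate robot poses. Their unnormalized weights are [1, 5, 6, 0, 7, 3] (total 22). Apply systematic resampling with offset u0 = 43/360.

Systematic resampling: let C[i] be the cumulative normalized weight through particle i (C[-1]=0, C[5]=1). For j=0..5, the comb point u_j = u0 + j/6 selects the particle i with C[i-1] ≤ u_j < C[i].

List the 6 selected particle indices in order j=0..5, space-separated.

C = [1/22, 3/11, 6/11, 6/11, 19/22, 1]
j=0: u_0=43/360 ∈ [1/22, 3/11) → index 1
j=1: u_1=103/360 ∈ [3/11, 6/11) → index 2
j=2: u_2=163/360 ∈ [3/11, 6/11) → index 2
j=3: u_3=223/360 ∈ [6/11, 19/22) → index 4
j=4: u_4=283/360 ∈ [6/11, 19/22) → index 4
j=5: u_5=343/360 ∈ [19/22, 1) → index 5

1 2 2 4 4 5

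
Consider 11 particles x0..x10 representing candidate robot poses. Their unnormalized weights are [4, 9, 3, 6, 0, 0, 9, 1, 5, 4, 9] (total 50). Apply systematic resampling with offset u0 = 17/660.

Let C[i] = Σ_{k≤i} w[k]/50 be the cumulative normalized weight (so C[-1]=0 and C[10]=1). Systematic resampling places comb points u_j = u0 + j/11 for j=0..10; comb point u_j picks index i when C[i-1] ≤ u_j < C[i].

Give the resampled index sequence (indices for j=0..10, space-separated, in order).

C = [2/25, 13/50, 8/25, 11/25, 11/25, 11/25, 31/50, 16/25, 37/50, 41/50, 1]
j=0: u_0=17/660 ∈ [0, 2/25) → index 0
j=1: u_1=7/60 ∈ [2/25, 13/50) → index 1
j=2: u_2=137/660 ∈ [2/25, 13/50) → index 1
j=3: u_3=197/660 ∈ [13/50, 8/25) → index 2
j=4: u_4=257/660 ∈ [8/25, 11/25) → index 3
j=5: u_5=317/660 ∈ [11/25, 31/50) → index 6
j=6: u_6=377/660 ∈ [11/25, 31/50) → index 6
j=7: u_7=437/660 ∈ [16/25, 37/50) → index 8
j=8: u_8=497/660 ∈ [37/50, 41/50) → index 9
j=9: u_9=557/660 ∈ [41/50, 1) → index 10
j=10: u_10=617/660 ∈ [41/50, 1) → index 10

0 1 1 2 3 6 6 8 9 10 10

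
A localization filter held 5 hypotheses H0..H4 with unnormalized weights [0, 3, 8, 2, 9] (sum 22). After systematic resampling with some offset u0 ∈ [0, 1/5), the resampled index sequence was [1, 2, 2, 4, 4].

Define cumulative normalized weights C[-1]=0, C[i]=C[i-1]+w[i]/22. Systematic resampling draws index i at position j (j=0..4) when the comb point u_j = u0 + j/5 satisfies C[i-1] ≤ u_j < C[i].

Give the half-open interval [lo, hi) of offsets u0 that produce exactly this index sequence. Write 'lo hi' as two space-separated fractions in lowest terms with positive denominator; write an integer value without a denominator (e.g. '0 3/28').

0 1/10

C = [0, 3/22, 1/2, 13/22, 1]
j=0 picked index 1: u0 ∈ [0, 3/22)
j=1 picked index 2: u0 ∈ [-7/110, 3/10)
j=2 picked index 2: u0 ∈ [-29/110, 1/10)
j=3 picked index 4: u0 ∈ [-1/110, 2/5)
j=4 picked index 4: u0 ∈ [-23/110, 1/5)
intersection: [0, 1/10)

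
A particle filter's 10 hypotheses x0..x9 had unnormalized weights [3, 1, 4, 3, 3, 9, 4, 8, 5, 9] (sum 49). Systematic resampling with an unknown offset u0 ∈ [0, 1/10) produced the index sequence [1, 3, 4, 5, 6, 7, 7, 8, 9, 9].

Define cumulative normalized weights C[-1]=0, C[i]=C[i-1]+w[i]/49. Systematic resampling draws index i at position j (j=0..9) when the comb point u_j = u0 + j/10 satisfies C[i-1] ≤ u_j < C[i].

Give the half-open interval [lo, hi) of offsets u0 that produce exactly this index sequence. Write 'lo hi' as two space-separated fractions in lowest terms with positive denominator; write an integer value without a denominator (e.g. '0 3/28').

17/245 4/49

C = [3/49, 4/49, 8/49, 11/49, 2/7, 23/49, 27/49, 5/7, 40/49, 1]
j=0 picked index 1: u0 ∈ [3/49, 4/49)
j=1 picked index 3: u0 ∈ [31/490, 61/490)
j=2 picked index 4: u0 ∈ [6/245, 3/35)
j=3 picked index 5: u0 ∈ [-1/70, 83/490)
j=4 picked index 6: u0 ∈ [17/245, 37/245)
j=5 picked index 7: u0 ∈ [5/98, 3/14)
j=6 picked index 7: u0 ∈ [-12/245, 4/35)
j=7 picked index 8: u0 ∈ [1/70, 57/490)
j=8 picked index 9: u0 ∈ [4/245, 1/5)
j=9 picked index 9: u0 ∈ [-41/490, 1/10)
intersection: [17/245, 4/49)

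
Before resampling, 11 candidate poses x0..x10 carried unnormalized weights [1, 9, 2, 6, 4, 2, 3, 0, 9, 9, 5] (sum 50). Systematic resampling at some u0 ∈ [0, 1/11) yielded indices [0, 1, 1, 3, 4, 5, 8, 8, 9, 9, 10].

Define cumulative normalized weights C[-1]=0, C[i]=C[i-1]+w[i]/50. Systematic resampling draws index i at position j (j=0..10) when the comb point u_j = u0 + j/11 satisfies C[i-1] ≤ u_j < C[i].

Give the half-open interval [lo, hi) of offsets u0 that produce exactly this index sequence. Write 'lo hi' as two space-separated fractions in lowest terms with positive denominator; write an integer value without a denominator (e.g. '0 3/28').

C = [1/50, 1/5, 6/25, 9/25, 11/25, 12/25, 27/50, 27/50, 18/25, 9/10, 1]
j=0 picked index 0: u0 ∈ [0, 1/50)
j=1 picked index 1: u0 ∈ [-39/550, 6/55)
j=2 picked index 1: u0 ∈ [-89/550, 1/55)
j=3 picked index 3: u0 ∈ [-9/275, 24/275)
j=4 picked index 4: u0 ∈ [-1/275, 21/275)
j=5 picked index 5: u0 ∈ [-4/275, 7/275)
j=6 picked index 8: u0 ∈ [-3/550, 48/275)
j=7 picked index 8: u0 ∈ [-53/550, 23/275)
j=8 picked index 9: u0 ∈ [-2/275, 19/110)
j=9 picked index 9: u0 ∈ [-27/275, 9/110)
j=10 picked index 10: u0 ∈ [-1/110, 1/11)
intersection: [0, 1/55)

0 1/55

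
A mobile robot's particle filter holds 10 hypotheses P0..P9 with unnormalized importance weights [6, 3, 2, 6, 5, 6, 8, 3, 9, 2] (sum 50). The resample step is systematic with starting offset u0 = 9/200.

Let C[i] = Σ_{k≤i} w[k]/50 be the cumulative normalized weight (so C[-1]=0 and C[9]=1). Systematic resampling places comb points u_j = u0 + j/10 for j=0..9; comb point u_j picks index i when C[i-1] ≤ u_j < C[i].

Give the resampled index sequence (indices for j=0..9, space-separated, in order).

C = [3/25, 9/50, 11/50, 17/50, 11/25, 14/25, 18/25, 39/50, 24/25, 1]
j=0: u_0=9/200 ∈ [0, 3/25) → index 0
j=1: u_1=29/200 ∈ [3/25, 9/50) → index 1
j=2: u_2=49/200 ∈ [11/50, 17/50) → index 3
j=3: u_3=69/200 ∈ [17/50, 11/25) → index 4
j=4: u_4=89/200 ∈ [11/25, 14/25) → index 5
j=5: u_5=109/200 ∈ [11/25, 14/25) → index 5
j=6: u_6=129/200 ∈ [14/25, 18/25) → index 6
j=7: u_7=149/200 ∈ [18/25, 39/50) → index 7
j=8: u_8=169/200 ∈ [39/50, 24/25) → index 8
j=9: u_9=189/200 ∈ [39/50, 24/25) → index 8

0 1 3 4 5 5 6 7 8 8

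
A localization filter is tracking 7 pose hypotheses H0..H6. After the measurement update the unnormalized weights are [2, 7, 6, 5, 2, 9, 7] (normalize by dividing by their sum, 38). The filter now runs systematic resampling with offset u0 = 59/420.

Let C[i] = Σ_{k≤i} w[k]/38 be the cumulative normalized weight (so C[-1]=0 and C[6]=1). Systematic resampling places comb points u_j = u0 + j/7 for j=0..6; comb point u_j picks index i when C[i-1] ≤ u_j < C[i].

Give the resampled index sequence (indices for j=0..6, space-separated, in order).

1 2 3 4 5 6 6

C = [1/19, 9/38, 15/38, 10/19, 11/19, 31/38, 1]
j=0: u_0=59/420 ∈ [1/19, 9/38) → index 1
j=1: u_1=17/60 ∈ [9/38, 15/38) → index 2
j=2: u_2=179/420 ∈ [15/38, 10/19) → index 3
j=3: u_3=239/420 ∈ [10/19, 11/19) → index 4
j=4: u_4=299/420 ∈ [11/19, 31/38) → index 5
j=5: u_5=359/420 ∈ [31/38, 1) → index 6
j=6: u_6=419/420 ∈ [31/38, 1) → index 6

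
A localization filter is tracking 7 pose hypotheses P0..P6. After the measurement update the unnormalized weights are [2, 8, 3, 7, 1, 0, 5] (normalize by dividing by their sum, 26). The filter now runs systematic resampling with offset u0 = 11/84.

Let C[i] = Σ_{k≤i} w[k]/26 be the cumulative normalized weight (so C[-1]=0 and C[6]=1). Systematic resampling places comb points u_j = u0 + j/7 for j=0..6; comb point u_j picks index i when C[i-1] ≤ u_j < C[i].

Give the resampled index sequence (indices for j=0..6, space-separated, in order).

C = [1/13, 5/13, 1/2, 10/13, 21/26, 21/26, 1]
j=0: u_0=11/84 ∈ [1/13, 5/13) → index 1
j=1: u_1=23/84 ∈ [1/13, 5/13) → index 1
j=2: u_2=5/12 ∈ [5/13, 1/2) → index 2
j=3: u_3=47/84 ∈ [1/2, 10/13) → index 3
j=4: u_4=59/84 ∈ [1/2, 10/13) → index 3
j=5: u_5=71/84 ∈ [21/26, 1) → index 6
j=6: u_6=83/84 ∈ [21/26, 1) → index 6

1 1 2 3 3 6 6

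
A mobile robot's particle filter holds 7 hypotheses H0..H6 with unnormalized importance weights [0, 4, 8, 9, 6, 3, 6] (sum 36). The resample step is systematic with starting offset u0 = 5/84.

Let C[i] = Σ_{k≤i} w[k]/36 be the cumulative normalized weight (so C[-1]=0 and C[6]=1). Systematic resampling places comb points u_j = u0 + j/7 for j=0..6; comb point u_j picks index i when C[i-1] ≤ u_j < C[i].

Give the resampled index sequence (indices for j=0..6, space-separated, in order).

C = [0, 1/9, 1/3, 7/12, 3/4, 5/6, 1]
j=0: u_0=5/84 ∈ [0, 1/9) → index 1
j=1: u_1=17/84 ∈ [1/9, 1/3) → index 2
j=2: u_2=29/84 ∈ [1/3, 7/12) → index 3
j=3: u_3=41/84 ∈ [1/3, 7/12) → index 3
j=4: u_4=53/84 ∈ [7/12, 3/4) → index 4
j=5: u_5=65/84 ∈ [3/4, 5/6) → index 5
j=6: u_6=11/12 ∈ [5/6, 1) → index 6

1 2 3 3 4 5 6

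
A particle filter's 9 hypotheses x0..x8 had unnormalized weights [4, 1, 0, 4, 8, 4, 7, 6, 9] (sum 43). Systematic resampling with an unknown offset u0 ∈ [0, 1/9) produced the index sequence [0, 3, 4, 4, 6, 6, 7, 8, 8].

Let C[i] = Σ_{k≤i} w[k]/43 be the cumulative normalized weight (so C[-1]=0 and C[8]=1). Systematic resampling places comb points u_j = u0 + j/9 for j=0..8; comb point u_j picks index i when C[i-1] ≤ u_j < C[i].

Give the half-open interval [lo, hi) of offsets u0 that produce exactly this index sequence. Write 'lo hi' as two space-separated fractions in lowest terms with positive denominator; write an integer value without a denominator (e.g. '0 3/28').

17/387 8/129

C = [4/43, 5/43, 5/43, 9/43, 17/43, 21/43, 28/43, 34/43, 1]
j=0 picked index 0: u0 ∈ [0, 4/43)
j=1 picked index 3: u0 ∈ [2/387, 38/387)
j=2 picked index 4: u0 ∈ [-5/387, 67/387)
j=3 picked index 4: u0 ∈ [-16/129, 8/129)
j=4 picked index 6: u0 ∈ [17/387, 80/387)
j=5 picked index 6: u0 ∈ [-26/387, 37/387)
j=6 picked index 7: u0 ∈ [-2/129, 16/129)
j=7 picked index 8: u0 ∈ [5/387, 2/9)
j=8 picked index 8: u0 ∈ [-38/387, 1/9)
intersection: [17/387, 8/129)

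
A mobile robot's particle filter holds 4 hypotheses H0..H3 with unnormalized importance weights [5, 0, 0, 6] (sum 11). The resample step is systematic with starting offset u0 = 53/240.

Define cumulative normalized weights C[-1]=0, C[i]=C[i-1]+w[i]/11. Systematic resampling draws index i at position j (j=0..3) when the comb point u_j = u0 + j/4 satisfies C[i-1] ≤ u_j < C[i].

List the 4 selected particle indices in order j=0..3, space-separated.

C = [5/11, 5/11, 5/11, 1]
j=0: u_0=53/240 ∈ [0, 5/11) → index 0
j=1: u_1=113/240 ∈ [5/11, 1) → index 3
j=2: u_2=173/240 ∈ [5/11, 1) → index 3
j=3: u_3=233/240 ∈ [5/11, 1) → index 3

0 3 3 3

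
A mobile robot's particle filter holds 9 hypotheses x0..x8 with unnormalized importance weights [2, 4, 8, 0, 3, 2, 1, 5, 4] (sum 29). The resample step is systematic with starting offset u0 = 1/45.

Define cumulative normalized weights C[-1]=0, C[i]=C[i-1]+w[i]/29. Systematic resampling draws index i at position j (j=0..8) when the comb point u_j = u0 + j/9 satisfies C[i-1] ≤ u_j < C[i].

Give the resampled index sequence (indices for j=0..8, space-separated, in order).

C = [2/29, 6/29, 14/29, 14/29, 17/29, 19/29, 20/29, 25/29, 1]
j=0: u_0=1/45 ∈ [0, 2/29) → index 0
j=1: u_1=2/15 ∈ [2/29, 6/29) → index 1
j=2: u_2=11/45 ∈ [6/29, 14/29) → index 2
j=3: u_3=16/45 ∈ [6/29, 14/29) → index 2
j=4: u_4=7/15 ∈ [6/29, 14/29) → index 2
j=5: u_5=26/45 ∈ [14/29, 17/29) → index 4
j=6: u_6=31/45 ∈ [19/29, 20/29) → index 6
j=7: u_7=4/5 ∈ [20/29, 25/29) → index 7
j=8: u_8=41/45 ∈ [25/29, 1) → index 8

0 1 2 2 2 4 6 7 8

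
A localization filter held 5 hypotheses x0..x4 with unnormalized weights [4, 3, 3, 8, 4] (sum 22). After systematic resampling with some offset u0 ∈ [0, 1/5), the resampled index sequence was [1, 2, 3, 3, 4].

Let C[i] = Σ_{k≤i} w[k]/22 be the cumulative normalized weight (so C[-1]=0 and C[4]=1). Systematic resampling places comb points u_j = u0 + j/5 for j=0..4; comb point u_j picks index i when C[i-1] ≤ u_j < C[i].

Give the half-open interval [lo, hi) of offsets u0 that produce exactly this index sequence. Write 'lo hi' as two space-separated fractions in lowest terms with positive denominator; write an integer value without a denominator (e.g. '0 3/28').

C = [2/11, 7/22, 5/11, 9/11, 1]
j=0 picked index 1: u0 ∈ [2/11, 7/22)
j=1 picked index 2: u0 ∈ [13/110, 14/55)
j=2 picked index 3: u0 ∈ [3/55, 23/55)
j=3 picked index 3: u0 ∈ [-8/55, 12/55)
j=4 picked index 4: u0 ∈ [1/55, 1/5)
intersection: [2/11, 1/5)

2/11 1/5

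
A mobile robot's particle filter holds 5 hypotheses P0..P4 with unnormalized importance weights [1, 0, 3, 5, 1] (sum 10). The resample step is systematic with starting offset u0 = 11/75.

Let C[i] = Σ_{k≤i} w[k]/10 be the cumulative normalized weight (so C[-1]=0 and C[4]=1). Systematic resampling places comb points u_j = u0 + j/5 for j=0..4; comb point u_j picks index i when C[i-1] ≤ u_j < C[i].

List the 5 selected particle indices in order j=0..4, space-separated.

2 2 3 3 4

C = [1/10, 1/10, 2/5, 9/10, 1]
j=0: u_0=11/75 ∈ [1/10, 2/5) → index 2
j=1: u_1=26/75 ∈ [1/10, 2/5) → index 2
j=2: u_2=41/75 ∈ [2/5, 9/10) → index 3
j=3: u_3=56/75 ∈ [2/5, 9/10) → index 3
j=4: u_4=71/75 ∈ [9/10, 1) → index 4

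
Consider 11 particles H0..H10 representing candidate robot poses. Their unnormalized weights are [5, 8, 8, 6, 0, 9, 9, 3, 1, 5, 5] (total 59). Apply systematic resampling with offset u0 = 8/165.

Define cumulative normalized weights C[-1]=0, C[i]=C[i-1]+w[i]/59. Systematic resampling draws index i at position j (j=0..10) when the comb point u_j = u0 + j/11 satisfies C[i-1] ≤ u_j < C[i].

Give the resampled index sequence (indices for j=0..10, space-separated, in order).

C = [5/59, 13/59, 21/59, 27/59, 27/59, 36/59, 45/59, 48/59, 49/59, 54/59, 1]
j=0: u_0=8/165 ∈ [0, 5/59) → index 0
j=1: u_1=23/165 ∈ [5/59, 13/59) → index 1
j=2: u_2=38/165 ∈ [13/59, 21/59) → index 2
j=3: u_3=53/165 ∈ [13/59, 21/59) → index 2
j=4: u_4=68/165 ∈ [21/59, 27/59) → index 3
j=5: u_5=83/165 ∈ [27/59, 36/59) → index 5
j=6: u_6=98/165 ∈ [27/59, 36/59) → index 5
j=7: u_7=113/165 ∈ [36/59, 45/59) → index 6
j=8: u_8=128/165 ∈ [45/59, 48/59) → index 7
j=9: u_9=13/15 ∈ [49/59, 54/59) → index 9
j=10: u_10=158/165 ∈ [54/59, 1) → index 10

0 1 2 2 3 5 5 6 7 9 10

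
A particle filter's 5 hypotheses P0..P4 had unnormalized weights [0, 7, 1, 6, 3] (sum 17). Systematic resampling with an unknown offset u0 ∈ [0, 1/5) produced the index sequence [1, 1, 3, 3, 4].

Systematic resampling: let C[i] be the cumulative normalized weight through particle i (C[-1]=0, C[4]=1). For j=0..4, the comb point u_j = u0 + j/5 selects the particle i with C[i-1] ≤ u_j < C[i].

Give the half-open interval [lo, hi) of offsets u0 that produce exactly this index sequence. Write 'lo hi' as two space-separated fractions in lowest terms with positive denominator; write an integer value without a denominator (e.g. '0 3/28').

C = [0, 7/17, 8/17, 14/17, 1]
j=0 picked index 1: u0 ∈ [0, 7/17)
j=1 picked index 1: u0 ∈ [-1/5, 18/85)
j=2 picked index 3: u0 ∈ [6/85, 36/85)
j=3 picked index 3: u0 ∈ [-11/85, 19/85)
j=4 picked index 4: u0 ∈ [2/85, 1/5)
intersection: [6/85, 1/5)

6/85 1/5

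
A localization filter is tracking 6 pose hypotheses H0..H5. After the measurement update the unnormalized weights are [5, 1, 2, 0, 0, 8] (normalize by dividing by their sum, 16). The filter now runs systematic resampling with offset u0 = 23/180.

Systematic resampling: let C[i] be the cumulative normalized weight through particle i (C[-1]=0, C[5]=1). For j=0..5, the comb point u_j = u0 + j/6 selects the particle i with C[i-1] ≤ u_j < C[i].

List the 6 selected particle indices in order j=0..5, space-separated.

C = [5/16, 3/8, 1/2, 1/2, 1/2, 1]
j=0: u_0=23/180 ∈ [0, 5/16) → index 0
j=1: u_1=53/180 ∈ [0, 5/16) → index 0
j=2: u_2=83/180 ∈ [3/8, 1/2) → index 2
j=3: u_3=113/180 ∈ [1/2, 1) → index 5
j=4: u_4=143/180 ∈ [1/2, 1) → index 5
j=5: u_5=173/180 ∈ [1/2, 1) → index 5

0 0 2 5 5 5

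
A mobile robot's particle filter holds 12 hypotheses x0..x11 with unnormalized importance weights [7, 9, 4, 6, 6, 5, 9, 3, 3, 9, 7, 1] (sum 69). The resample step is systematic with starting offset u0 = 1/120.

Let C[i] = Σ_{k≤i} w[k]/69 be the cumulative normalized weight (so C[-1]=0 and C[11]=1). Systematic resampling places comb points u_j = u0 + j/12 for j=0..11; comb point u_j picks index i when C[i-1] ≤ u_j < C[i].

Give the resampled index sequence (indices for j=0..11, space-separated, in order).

0 0 1 2 3 4 5 6 7 9 9 10

C = [7/69, 16/69, 20/69, 26/69, 32/69, 37/69, 2/3, 49/69, 52/69, 61/69, 68/69, 1]
j=0: u_0=1/120 ∈ [0, 7/69) → index 0
j=1: u_1=11/120 ∈ [0, 7/69) → index 0
j=2: u_2=7/40 ∈ [7/69, 16/69) → index 1
j=3: u_3=31/120 ∈ [16/69, 20/69) → index 2
j=4: u_4=41/120 ∈ [20/69, 26/69) → index 3
j=5: u_5=17/40 ∈ [26/69, 32/69) → index 4
j=6: u_6=61/120 ∈ [32/69, 37/69) → index 5
j=7: u_7=71/120 ∈ [37/69, 2/3) → index 6
j=8: u_8=27/40 ∈ [2/3, 49/69) → index 7
j=9: u_9=91/120 ∈ [52/69, 61/69) → index 9
j=10: u_10=101/120 ∈ [52/69, 61/69) → index 9
j=11: u_11=37/40 ∈ [61/69, 68/69) → index 10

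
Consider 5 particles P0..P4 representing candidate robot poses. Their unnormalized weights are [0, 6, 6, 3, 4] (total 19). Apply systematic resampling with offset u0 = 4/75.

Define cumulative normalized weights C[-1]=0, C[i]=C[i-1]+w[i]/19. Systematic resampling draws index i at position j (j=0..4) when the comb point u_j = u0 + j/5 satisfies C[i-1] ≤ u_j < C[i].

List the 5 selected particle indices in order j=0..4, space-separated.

C = [0, 6/19, 12/19, 15/19, 1]
j=0: u_0=4/75 ∈ [0, 6/19) → index 1
j=1: u_1=19/75 ∈ [0, 6/19) → index 1
j=2: u_2=34/75 ∈ [6/19, 12/19) → index 2
j=3: u_3=49/75 ∈ [12/19, 15/19) → index 3
j=4: u_4=64/75 ∈ [15/19, 1) → index 4

1 1 2 3 4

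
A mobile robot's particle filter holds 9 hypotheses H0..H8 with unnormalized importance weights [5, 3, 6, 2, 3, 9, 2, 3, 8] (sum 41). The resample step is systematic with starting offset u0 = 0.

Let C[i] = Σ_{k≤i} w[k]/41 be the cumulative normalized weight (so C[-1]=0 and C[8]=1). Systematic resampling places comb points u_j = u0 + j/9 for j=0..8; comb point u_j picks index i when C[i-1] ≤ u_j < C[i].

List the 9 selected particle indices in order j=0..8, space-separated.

0 0 2 2 4 5 5 7 8

C = [5/41, 8/41, 14/41, 16/41, 19/41, 28/41, 30/41, 33/41, 1]
j=0: u_0=0 ∈ [0, 5/41) → index 0
j=1: u_1=1/9 ∈ [0, 5/41) → index 0
j=2: u_2=2/9 ∈ [8/41, 14/41) → index 2
j=3: u_3=1/3 ∈ [8/41, 14/41) → index 2
j=4: u_4=4/9 ∈ [16/41, 19/41) → index 4
j=5: u_5=5/9 ∈ [19/41, 28/41) → index 5
j=6: u_6=2/3 ∈ [19/41, 28/41) → index 5
j=7: u_7=7/9 ∈ [30/41, 33/41) → index 7
j=8: u_8=8/9 ∈ [33/41, 1) → index 8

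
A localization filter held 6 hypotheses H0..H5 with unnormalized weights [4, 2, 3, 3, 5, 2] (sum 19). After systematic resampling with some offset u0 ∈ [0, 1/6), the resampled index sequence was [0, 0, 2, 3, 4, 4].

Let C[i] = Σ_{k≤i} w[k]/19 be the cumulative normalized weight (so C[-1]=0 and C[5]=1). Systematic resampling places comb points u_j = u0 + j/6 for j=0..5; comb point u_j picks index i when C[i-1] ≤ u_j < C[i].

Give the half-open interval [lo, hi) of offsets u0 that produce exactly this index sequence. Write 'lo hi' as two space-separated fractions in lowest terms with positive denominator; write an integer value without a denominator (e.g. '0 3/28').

C = [4/19, 6/19, 9/19, 12/19, 17/19, 1]
j=0 picked index 0: u0 ∈ [0, 4/19)
j=1 picked index 0: u0 ∈ [-1/6, 5/114)
j=2 picked index 2: u0 ∈ [-1/57, 8/57)
j=3 picked index 3: u0 ∈ [-1/38, 5/38)
j=4 picked index 4: u0 ∈ [-2/57, 13/57)
j=5 picked index 4: u0 ∈ [-23/114, 7/114)
intersection: [0, 5/114)

0 5/114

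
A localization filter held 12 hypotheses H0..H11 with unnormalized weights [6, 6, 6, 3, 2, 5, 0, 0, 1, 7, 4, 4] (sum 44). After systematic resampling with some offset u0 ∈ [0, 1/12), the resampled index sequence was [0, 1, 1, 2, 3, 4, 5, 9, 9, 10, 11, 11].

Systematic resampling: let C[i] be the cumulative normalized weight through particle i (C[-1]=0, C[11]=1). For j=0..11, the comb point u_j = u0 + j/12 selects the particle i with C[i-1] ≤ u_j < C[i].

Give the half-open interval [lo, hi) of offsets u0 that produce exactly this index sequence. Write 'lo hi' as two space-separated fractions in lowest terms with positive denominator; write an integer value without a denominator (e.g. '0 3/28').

5/66 1/12

C = [3/22, 3/11, 9/22, 21/44, 23/44, 7/11, 7/11, 7/11, 29/44, 9/11, 10/11, 1]
j=0 picked index 0: u0 ∈ [0, 3/22)
j=1 picked index 1: u0 ∈ [7/132, 25/132)
j=2 picked index 1: u0 ∈ [-1/33, 7/66)
j=3 picked index 2: u0 ∈ [1/44, 7/44)
j=4 picked index 3: u0 ∈ [5/66, 19/132)
j=5 picked index 4: u0 ∈ [2/33, 7/66)
j=6 picked index 5: u0 ∈ [1/44, 3/22)
j=7 picked index 9: u0 ∈ [5/66, 31/132)
j=8 picked index 9: u0 ∈ [-1/132, 5/33)
j=9 picked index 10: u0 ∈ [3/44, 7/44)
j=10 picked index 11: u0 ∈ [5/66, 1/6)
j=11 picked index 11: u0 ∈ [-1/132, 1/12)
intersection: [5/66, 1/12)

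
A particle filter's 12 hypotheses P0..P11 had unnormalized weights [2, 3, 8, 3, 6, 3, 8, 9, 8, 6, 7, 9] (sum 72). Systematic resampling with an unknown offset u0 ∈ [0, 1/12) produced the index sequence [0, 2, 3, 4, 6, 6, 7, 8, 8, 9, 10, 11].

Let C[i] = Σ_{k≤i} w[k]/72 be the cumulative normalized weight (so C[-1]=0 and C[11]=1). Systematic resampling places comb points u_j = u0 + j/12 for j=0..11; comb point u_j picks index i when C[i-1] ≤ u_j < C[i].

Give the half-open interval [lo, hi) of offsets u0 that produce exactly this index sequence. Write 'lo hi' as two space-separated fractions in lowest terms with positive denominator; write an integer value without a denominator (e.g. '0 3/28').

C = [1/36, 5/72, 13/72, 2/9, 11/36, 25/72, 11/24, 7/12, 25/36, 7/9, 7/8, 1]
j=0 picked index 0: u0 ∈ [0, 1/36)
j=1 picked index 2: u0 ∈ [-1/72, 7/72)
j=2 picked index 3: u0 ∈ [1/72, 1/18)
j=3 picked index 4: u0 ∈ [-1/36, 1/18)
j=4 picked index 6: u0 ∈ [1/72, 1/8)
j=5 picked index 6: u0 ∈ [-5/72, 1/24)
j=6 picked index 7: u0 ∈ [-1/24, 1/12)
j=7 picked index 8: u0 ∈ [0, 1/9)
j=8 picked index 8: u0 ∈ [-1/12, 1/36)
j=9 picked index 9: u0 ∈ [-1/18, 1/36)
j=10 picked index 10: u0 ∈ [-1/18, 1/24)
j=11 picked index 11: u0 ∈ [-1/24, 1/12)
intersection: [1/72, 1/36)

1/72 1/36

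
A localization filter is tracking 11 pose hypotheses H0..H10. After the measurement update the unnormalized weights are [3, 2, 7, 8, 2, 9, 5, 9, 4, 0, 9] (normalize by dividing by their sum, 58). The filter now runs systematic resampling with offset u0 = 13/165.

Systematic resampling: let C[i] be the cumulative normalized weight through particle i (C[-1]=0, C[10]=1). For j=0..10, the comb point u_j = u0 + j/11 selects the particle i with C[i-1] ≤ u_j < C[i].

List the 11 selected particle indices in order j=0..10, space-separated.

1 2 3 4 5 5 7 7 8 10 10

C = [3/58, 5/58, 6/29, 10/29, 11/29, 31/58, 18/29, 45/58, 49/58, 49/58, 1]
j=0: u_0=13/165 ∈ [3/58, 5/58) → index 1
j=1: u_1=28/165 ∈ [5/58, 6/29) → index 2
j=2: u_2=43/165 ∈ [6/29, 10/29) → index 3
j=3: u_3=58/165 ∈ [10/29, 11/29) → index 4
j=4: u_4=73/165 ∈ [11/29, 31/58) → index 5
j=5: u_5=8/15 ∈ [11/29, 31/58) → index 5
j=6: u_6=103/165 ∈ [18/29, 45/58) → index 7
j=7: u_7=118/165 ∈ [18/29, 45/58) → index 7
j=8: u_8=133/165 ∈ [45/58, 49/58) → index 8
j=9: u_9=148/165 ∈ [49/58, 1) → index 10
j=10: u_10=163/165 ∈ [49/58, 1) → index 10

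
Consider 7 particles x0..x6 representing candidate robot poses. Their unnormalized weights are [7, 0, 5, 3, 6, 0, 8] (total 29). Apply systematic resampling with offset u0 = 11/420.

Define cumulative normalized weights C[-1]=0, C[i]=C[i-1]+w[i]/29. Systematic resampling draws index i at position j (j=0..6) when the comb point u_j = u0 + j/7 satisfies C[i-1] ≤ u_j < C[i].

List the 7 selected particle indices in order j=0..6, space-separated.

C = [7/29, 7/29, 12/29, 15/29, 21/29, 21/29, 1]
j=0: u_0=11/420 ∈ [0, 7/29) → index 0
j=1: u_1=71/420 ∈ [0, 7/29) → index 0
j=2: u_2=131/420 ∈ [7/29, 12/29) → index 2
j=3: u_3=191/420 ∈ [12/29, 15/29) → index 3
j=4: u_4=251/420 ∈ [15/29, 21/29) → index 4
j=5: u_5=311/420 ∈ [21/29, 1) → index 6
j=6: u_6=53/60 ∈ [21/29, 1) → index 6

0 0 2 3 4 6 6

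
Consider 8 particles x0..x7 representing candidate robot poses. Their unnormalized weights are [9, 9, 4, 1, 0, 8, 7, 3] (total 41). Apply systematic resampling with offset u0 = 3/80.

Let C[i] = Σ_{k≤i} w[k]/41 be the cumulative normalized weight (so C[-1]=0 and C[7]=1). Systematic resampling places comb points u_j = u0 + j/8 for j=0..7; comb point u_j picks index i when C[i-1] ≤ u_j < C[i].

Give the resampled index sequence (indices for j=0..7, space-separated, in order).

0 0 1 1 3 5 6 6

C = [9/41, 18/41, 22/41, 23/41, 23/41, 31/41, 38/41, 1]
j=0: u_0=3/80 ∈ [0, 9/41) → index 0
j=1: u_1=13/80 ∈ [0, 9/41) → index 0
j=2: u_2=23/80 ∈ [9/41, 18/41) → index 1
j=3: u_3=33/80 ∈ [9/41, 18/41) → index 1
j=4: u_4=43/80 ∈ [22/41, 23/41) → index 3
j=5: u_5=53/80 ∈ [23/41, 31/41) → index 5
j=6: u_6=63/80 ∈ [31/41, 38/41) → index 6
j=7: u_7=73/80 ∈ [31/41, 38/41) → index 6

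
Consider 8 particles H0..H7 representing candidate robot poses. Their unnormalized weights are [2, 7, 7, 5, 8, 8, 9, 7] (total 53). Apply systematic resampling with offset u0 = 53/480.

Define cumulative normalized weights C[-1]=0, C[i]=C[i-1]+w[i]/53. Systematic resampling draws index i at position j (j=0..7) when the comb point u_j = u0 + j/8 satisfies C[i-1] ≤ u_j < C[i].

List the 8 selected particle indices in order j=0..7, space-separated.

1 2 3 4 5 6 6 7

C = [2/53, 9/53, 16/53, 21/53, 29/53, 37/53, 46/53, 1]
j=0: u_0=53/480 ∈ [2/53, 9/53) → index 1
j=1: u_1=113/480 ∈ [9/53, 16/53) → index 2
j=2: u_2=173/480 ∈ [16/53, 21/53) → index 3
j=3: u_3=233/480 ∈ [21/53, 29/53) → index 4
j=4: u_4=293/480 ∈ [29/53, 37/53) → index 5
j=5: u_5=353/480 ∈ [37/53, 46/53) → index 6
j=6: u_6=413/480 ∈ [37/53, 46/53) → index 6
j=7: u_7=473/480 ∈ [46/53, 1) → index 7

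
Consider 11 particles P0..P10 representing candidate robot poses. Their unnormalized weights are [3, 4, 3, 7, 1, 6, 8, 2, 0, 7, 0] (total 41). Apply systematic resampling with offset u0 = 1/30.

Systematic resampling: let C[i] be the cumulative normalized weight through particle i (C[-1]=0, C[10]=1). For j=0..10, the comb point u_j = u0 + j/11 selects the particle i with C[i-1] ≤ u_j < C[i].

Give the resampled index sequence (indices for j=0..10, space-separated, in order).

C = [3/41, 7/41, 10/41, 17/41, 18/41, 24/41, 32/41, 34/41, 34/41, 1, 1]
j=0: u_0=1/30 ∈ [0, 3/41) → index 0
j=1: u_1=41/330 ∈ [3/41, 7/41) → index 1
j=2: u_2=71/330 ∈ [7/41, 10/41) → index 2
j=3: u_3=101/330 ∈ [10/41, 17/41) → index 3
j=4: u_4=131/330 ∈ [10/41, 17/41) → index 3
j=5: u_5=161/330 ∈ [18/41, 24/41) → index 5
j=6: u_6=191/330 ∈ [18/41, 24/41) → index 5
j=7: u_7=221/330 ∈ [24/41, 32/41) → index 6
j=8: u_8=251/330 ∈ [24/41, 32/41) → index 6
j=9: u_9=281/330 ∈ [34/41, 1) → index 9
j=10: u_10=311/330 ∈ [34/41, 1) → index 9

0 1 2 3 3 5 5 6 6 9 9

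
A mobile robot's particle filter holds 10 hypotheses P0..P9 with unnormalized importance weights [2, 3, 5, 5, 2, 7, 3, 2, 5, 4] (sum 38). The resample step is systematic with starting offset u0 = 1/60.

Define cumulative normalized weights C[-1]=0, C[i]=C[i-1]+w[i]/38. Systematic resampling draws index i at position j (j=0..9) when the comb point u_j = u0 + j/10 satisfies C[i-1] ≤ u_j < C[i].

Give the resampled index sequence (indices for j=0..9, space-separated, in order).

C = [1/19, 5/38, 5/19, 15/38, 17/38, 12/19, 27/38, 29/38, 17/19, 1]
j=0: u_0=1/60 ∈ [0, 1/19) → index 0
j=1: u_1=7/60 ∈ [1/19, 5/38) → index 1
j=2: u_2=13/60 ∈ [5/38, 5/19) → index 2
j=3: u_3=19/60 ∈ [5/19, 15/38) → index 3
j=4: u_4=5/12 ∈ [15/38, 17/38) → index 4
j=5: u_5=31/60 ∈ [17/38, 12/19) → index 5
j=6: u_6=37/60 ∈ [17/38, 12/19) → index 5
j=7: u_7=43/60 ∈ [27/38, 29/38) → index 7
j=8: u_8=49/60 ∈ [29/38, 17/19) → index 8
j=9: u_9=11/12 ∈ [17/19, 1) → index 9

0 1 2 3 4 5 5 7 8 9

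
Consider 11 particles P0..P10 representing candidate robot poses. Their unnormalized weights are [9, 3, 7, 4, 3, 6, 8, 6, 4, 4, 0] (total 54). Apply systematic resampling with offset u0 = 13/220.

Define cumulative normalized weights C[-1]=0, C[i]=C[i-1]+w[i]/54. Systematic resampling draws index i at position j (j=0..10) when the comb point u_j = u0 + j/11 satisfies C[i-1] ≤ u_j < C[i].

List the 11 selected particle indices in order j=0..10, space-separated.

0 0 2 2 3 5 6 6 7 8 9

C = [1/6, 2/9, 19/54, 23/54, 13/27, 16/27, 20/27, 23/27, 25/27, 1, 1]
j=0: u_0=13/220 ∈ [0, 1/6) → index 0
j=1: u_1=3/20 ∈ [0, 1/6) → index 0
j=2: u_2=53/220 ∈ [2/9, 19/54) → index 2
j=3: u_3=73/220 ∈ [2/9, 19/54) → index 2
j=4: u_4=93/220 ∈ [19/54, 23/54) → index 3
j=5: u_5=113/220 ∈ [13/27, 16/27) → index 5
j=6: u_6=133/220 ∈ [16/27, 20/27) → index 6
j=7: u_7=153/220 ∈ [16/27, 20/27) → index 6
j=8: u_8=173/220 ∈ [20/27, 23/27) → index 7
j=9: u_9=193/220 ∈ [23/27, 25/27) → index 8
j=10: u_10=213/220 ∈ [25/27, 1) → index 9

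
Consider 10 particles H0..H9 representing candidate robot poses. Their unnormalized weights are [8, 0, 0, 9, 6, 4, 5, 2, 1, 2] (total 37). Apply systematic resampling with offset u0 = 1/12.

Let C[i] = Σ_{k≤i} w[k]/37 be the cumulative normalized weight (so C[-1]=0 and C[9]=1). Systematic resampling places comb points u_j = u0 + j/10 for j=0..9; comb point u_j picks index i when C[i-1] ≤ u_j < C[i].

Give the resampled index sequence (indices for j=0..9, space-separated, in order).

C = [8/37, 8/37, 8/37, 17/37, 23/37, 27/37, 32/37, 34/37, 35/37, 1]
j=0: u_0=1/12 ∈ [0, 8/37) → index 0
j=1: u_1=11/60 ∈ [0, 8/37) → index 0
j=2: u_2=17/60 ∈ [8/37, 17/37) → index 3
j=3: u_3=23/60 ∈ [8/37, 17/37) → index 3
j=4: u_4=29/60 ∈ [17/37, 23/37) → index 4
j=5: u_5=7/12 ∈ [17/37, 23/37) → index 4
j=6: u_6=41/60 ∈ [23/37, 27/37) → index 5
j=7: u_7=47/60 ∈ [27/37, 32/37) → index 6
j=8: u_8=53/60 ∈ [32/37, 34/37) → index 7
j=9: u_9=59/60 ∈ [35/37, 1) → index 9

0 0 3 3 4 4 5 6 7 9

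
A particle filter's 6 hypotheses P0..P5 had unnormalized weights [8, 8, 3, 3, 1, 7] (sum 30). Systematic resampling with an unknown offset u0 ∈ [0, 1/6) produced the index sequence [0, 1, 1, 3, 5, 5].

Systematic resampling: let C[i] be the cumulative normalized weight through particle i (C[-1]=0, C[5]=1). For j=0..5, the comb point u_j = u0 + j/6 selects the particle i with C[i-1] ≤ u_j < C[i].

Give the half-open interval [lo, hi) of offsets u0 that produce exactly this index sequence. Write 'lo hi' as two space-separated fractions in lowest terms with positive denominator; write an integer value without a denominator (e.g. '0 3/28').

2/15 1/6

C = [4/15, 8/15, 19/30, 11/15, 23/30, 1]
j=0 picked index 0: u0 ∈ [0, 4/15)
j=1 picked index 1: u0 ∈ [1/10, 11/30)
j=2 picked index 1: u0 ∈ [-1/15, 1/5)
j=3 picked index 3: u0 ∈ [2/15, 7/30)
j=4 picked index 5: u0 ∈ [1/10, 1/3)
j=5 picked index 5: u0 ∈ [-1/15, 1/6)
intersection: [2/15, 1/6)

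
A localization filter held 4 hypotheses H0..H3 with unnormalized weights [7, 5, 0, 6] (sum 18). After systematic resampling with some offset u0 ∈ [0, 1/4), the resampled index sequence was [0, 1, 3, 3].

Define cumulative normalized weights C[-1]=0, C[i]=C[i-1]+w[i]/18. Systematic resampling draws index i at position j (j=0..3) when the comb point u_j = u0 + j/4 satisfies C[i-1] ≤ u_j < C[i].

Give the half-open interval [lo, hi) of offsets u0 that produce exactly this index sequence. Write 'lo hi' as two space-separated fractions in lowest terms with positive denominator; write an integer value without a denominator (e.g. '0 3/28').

1/6 1/4

C = [7/18, 2/3, 2/3, 1]
j=0 picked index 0: u0 ∈ [0, 7/18)
j=1 picked index 1: u0 ∈ [5/36, 5/12)
j=2 picked index 3: u0 ∈ [1/6, 1/2)
j=3 picked index 3: u0 ∈ [-1/12, 1/4)
intersection: [1/6, 1/4)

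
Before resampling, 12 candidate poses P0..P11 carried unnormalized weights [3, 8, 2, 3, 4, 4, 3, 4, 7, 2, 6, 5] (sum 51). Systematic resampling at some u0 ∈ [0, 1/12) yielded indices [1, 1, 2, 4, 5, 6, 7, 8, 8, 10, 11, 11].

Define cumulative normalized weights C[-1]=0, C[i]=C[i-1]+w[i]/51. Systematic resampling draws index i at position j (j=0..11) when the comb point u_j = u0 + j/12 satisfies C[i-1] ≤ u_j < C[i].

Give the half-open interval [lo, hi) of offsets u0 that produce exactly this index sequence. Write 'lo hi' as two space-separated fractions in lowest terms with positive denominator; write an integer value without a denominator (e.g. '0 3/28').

C = [1/17, 11/51, 13/51, 16/51, 20/51, 8/17, 9/17, 31/51, 38/51, 40/51, 46/51, 1]
j=0 picked index 1: u0 ∈ [1/17, 11/51)
j=1 picked index 1: u0 ∈ [-5/204, 9/68)
j=2 picked index 2: u0 ∈ [5/102, 3/34)
j=3 picked index 4: u0 ∈ [13/204, 29/204)
j=4 picked index 5: u0 ∈ [1/17, 7/51)
j=5 picked index 6: u0 ∈ [11/204, 23/204)
j=6 picked index 7: u0 ∈ [1/34, 11/102)
j=7 picked index 8: u0 ∈ [5/204, 11/68)
j=8 picked index 8: u0 ∈ [-1/17, 4/51)
j=9 picked index 10: u0 ∈ [7/204, 31/204)
j=10 picked index 11: u0 ∈ [7/102, 1/6)
j=11 picked index 11: u0 ∈ [-1/68, 1/12)
intersection: [7/102, 4/51)

7/102 4/51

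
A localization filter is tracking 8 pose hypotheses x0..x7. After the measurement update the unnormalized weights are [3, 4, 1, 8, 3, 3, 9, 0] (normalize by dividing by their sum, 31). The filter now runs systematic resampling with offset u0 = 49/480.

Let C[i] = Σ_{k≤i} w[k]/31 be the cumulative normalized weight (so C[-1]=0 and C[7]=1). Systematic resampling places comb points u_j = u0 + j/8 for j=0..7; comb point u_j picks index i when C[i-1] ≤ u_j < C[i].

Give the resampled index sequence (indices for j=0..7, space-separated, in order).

C = [3/31, 7/31, 8/31, 16/31, 19/31, 22/31, 1, 1]
j=0: u_0=49/480 ∈ [3/31, 7/31) → index 1
j=1: u_1=109/480 ∈ [7/31, 8/31) → index 2
j=2: u_2=169/480 ∈ [8/31, 16/31) → index 3
j=3: u_3=229/480 ∈ [8/31, 16/31) → index 3
j=4: u_4=289/480 ∈ [16/31, 19/31) → index 4
j=5: u_5=349/480 ∈ [22/31, 1) → index 6
j=6: u_6=409/480 ∈ [22/31, 1) → index 6
j=7: u_7=469/480 ∈ [22/31, 1) → index 6

1 2 3 3 4 6 6 6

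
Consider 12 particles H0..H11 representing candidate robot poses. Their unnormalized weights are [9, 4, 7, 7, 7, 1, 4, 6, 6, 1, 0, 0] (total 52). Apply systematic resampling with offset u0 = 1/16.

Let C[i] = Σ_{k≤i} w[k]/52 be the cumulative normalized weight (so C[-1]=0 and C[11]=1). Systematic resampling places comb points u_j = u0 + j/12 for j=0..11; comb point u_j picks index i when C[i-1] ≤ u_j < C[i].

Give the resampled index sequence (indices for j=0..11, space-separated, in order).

0 0 1 2 3 3 4 4 6 7 8 8

C = [9/52, 1/4, 5/13, 27/52, 17/26, 35/52, 3/4, 45/52, 51/52, 1, 1, 1]
j=0: u_0=1/16 ∈ [0, 9/52) → index 0
j=1: u_1=7/48 ∈ [0, 9/52) → index 0
j=2: u_2=11/48 ∈ [9/52, 1/4) → index 1
j=3: u_3=5/16 ∈ [1/4, 5/13) → index 2
j=4: u_4=19/48 ∈ [5/13, 27/52) → index 3
j=5: u_5=23/48 ∈ [5/13, 27/52) → index 3
j=6: u_6=9/16 ∈ [27/52, 17/26) → index 4
j=7: u_7=31/48 ∈ [27/52, 17/26) → index 4
j=8: u_8=35/48 ∈ [35/52, 3/4) → index 6
j=9: u_9=13/16 ∈ [3/4, 45/52) → index 7
j=10: u_10=43/48 ∈ [45/52, 51/52) → index 8
j=11: u_11=47/48 ∈ [45/52, 51/52) → index 8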